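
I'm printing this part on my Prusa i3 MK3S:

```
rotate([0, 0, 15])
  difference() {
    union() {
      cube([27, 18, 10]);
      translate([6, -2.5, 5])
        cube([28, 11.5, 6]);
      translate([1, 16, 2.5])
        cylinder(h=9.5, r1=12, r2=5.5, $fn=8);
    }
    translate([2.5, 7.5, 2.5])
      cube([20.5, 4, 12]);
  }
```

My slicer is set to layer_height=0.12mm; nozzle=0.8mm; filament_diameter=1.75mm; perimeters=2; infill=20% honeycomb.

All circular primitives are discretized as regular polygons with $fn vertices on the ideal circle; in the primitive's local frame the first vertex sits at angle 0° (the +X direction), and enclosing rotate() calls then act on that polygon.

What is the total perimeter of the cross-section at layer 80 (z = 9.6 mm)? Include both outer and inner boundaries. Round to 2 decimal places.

At z = 9.6 mm: the cube (footprint 27×18) is included at this height (perimeter 90.00 mm); the cube at (6, -2.5) (footprint 28×11.5) is included at this height (perimeter 79.00 mm); the cone at (1, 16): at t=0.747 of its height the radius interpolates to r₁+(r₂−r₁)t = 7.142, giving a regular 8-gon of that circumradius (perimeter = 2·8·7.142·sin(180°/8) = 43.73 mm); Combining (union): the regions partially overlap (shared area 247.46 mm²), so the edge portions inside another operand are dropped and the merged outline is re-measured after clipping — boundary = 122.51 mm; the cube at (2.5, 7.5) (footprint 20.5×4) is included at this height (perimeter 49.00 mm); Subtracting the remaining from the first: starting from that combined region, the 20.5×4 cube at (2.5, 7.5) lies wholly inside it (removes its full 82.00 mm² and its 49.00 mm outline becomes a hole wall) — boundary (outer + 1 inner loop) = 171.51 mm; (whole slice rotated 15° about Z — lengths, areas and connectivity unchanged). Overall, the cross-section is one region with 1 hole. Total boundary length (outer + inner) = 171.51 mm.

171.51 mm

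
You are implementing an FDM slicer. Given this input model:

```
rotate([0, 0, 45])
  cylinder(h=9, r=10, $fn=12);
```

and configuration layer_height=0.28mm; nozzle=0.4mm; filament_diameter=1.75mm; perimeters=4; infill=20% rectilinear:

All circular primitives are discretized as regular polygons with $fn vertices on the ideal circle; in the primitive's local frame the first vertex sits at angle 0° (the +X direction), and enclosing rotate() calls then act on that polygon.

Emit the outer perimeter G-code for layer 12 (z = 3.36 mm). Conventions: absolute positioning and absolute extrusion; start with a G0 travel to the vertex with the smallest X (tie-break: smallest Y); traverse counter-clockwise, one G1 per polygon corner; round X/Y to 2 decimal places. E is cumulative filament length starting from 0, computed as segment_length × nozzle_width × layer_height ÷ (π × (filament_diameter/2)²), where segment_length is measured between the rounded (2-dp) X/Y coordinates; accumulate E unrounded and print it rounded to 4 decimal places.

G0 X-9.66 Y-2.59 Z3.36
G1 X-7.07 Y-7.07 E0.2410
G1 X-2.59 Y-9.66 E0.4819
G1 X2.59 Y-9.66 E0.7231
G1 X7.07 Y-7.07 E0.9641
G1 X9.66 Y-2.59 E1.2050
G1 X9.66 Y2.59 E1.4462
G1 X7.07 Y7.07 E1.6872
G1 X2.59 Y9.66 E1.9282
G1 X-2.59 Y9.66 E2.1694
G1 X-7.07 Y7.07 E2.4103
G1 X-9.66 Y2.59 E2.6513
G1 X-9.66 Y-2.59 E2.8925

At z = 3.36 mm: the r=10 cylinder gives a regular 12-gon of circumradius 10 (constant along its height); (whole slice rotated 45° about Z — lengths, areas and connectivity unchanged). The outline is a single polygon with 12 vertices. Extrusion per mm of travel: 0.4 × 0.28 / (π × 0.875²) = 0.046564. Accumulating E over each segment gives final E = 2.8925.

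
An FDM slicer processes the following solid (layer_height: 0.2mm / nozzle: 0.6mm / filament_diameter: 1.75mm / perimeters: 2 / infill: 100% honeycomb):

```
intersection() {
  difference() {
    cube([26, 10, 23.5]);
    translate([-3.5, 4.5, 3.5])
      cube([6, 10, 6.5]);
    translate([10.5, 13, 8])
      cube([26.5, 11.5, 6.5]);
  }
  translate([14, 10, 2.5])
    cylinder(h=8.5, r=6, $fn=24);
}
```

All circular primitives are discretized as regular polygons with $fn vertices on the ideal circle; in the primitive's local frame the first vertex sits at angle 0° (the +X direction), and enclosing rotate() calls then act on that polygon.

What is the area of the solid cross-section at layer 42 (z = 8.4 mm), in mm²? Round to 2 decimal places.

55.90 mm²

At z = 8.4 mm: the cube is present — its section is the full 26×10 rectangle (area 260.00 mm²); the cube at (-3.5, 4.5) is present — its section is the full 6×10 rectangle (area 60.00 mm²); the cube at (10.5, 13) (footprint 26.5×11.5) is included at this height (area 304.75 mm²); Subtracting the remaining from the first: starting from the 26×10 cube (260.00 mm²), the 6×10 cube at (-3.5, 4.5) partially overlaps it — only the 13.75 mm² overlap (of its 60.00 mm²) is removed, clipping the outline; the 26.5×11.5 cube at (10.5, 13) misses the remaining region (no effect) — area = 246.25 mm²; the r=6 cylinder at (14, 10) gives a regular 24-gon of circumradius 6 (constant along its height) (area = (24/2)·6.000²·sin(360°/24) = 111.81 mm²); Taking the intersection: the r=6 cylinder at (14, 10) partially overlaps that combined region; clipping to the common part keeps 55.90 mm² — area = 55.90 mm². Overall, the cross-section is a single solid region. Net area = 55.90 mm².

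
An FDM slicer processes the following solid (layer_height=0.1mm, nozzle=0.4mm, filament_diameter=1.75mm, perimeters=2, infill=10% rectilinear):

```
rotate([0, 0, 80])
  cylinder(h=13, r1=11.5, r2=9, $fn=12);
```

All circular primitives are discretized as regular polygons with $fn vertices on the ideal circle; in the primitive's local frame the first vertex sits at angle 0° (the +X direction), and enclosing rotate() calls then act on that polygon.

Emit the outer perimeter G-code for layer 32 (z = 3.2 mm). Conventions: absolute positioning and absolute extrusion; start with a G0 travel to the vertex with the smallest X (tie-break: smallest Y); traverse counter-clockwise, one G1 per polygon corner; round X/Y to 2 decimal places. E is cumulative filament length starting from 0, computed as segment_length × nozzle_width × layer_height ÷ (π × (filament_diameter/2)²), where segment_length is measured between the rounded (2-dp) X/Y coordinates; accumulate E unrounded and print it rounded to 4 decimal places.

At z = 3.2 mm: the cone: at t=0.246 of its height the radius interpolates to r₁+(r₂−r₁)t = 10.885, giving a regular 12-gon of that circumradius; (whole slice rotated 80° about Z — lengths, areas and connectivity unchanged). The outline is a single polygon with 12 vertices. Extrusion per mm of travel: 0.4 × 0.1 / (π × 0.875²) = 0.016630. Accumulating E over each segment gives final E = 1.1246.

G0 X-10.72 Y1.89 Z3.20
G1 X-10.23 Y-3.72 E0.0936
G1 X-7.00 Y-8.34 E0.1874
G1 X-1.89 Y-10.72 E0.2811
G1 X3.72 Y-10.23 E0.3748
G1 X8.34 Y-7.00 E0.4685
G1 X10.72 Y-1.89 E0.5623
G1 X10.23 Y3.72 E0.6559
G1 X7.00 Y8.34 E0.7497
G1 X1.89 Y10.72 E0.8434
G1 X-3.72 Y10.23 E0.9371
G1 X-8.34 Y7.00 E1.0308
G1 X-10.72 Y1.89 E1.1246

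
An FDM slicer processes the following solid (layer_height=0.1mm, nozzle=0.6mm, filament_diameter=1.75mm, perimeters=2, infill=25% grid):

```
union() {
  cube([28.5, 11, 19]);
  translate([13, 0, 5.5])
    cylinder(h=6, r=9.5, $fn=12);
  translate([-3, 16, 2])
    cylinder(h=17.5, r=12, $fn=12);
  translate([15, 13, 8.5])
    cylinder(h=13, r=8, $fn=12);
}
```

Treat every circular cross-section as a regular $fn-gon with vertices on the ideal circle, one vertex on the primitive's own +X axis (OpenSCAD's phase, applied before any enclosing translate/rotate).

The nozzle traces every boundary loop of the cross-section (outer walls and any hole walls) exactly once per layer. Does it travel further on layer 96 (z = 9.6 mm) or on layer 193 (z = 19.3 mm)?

layer 96 (z = 9.6 mm)

Layer 96 (z = 9.6): the cube (footprint 28.5×11) is included at this height (perimeter 79.00 mm); the r=9.5 cylinder at (13, 0) gives a regular 12-gon of circumradius 9.5 (constant along its height) (perimeter = 2·12·9.500·sin(180°/12) = 59.01 mm); the r=12 cylinder at (-3, 16) contributes a regular 12-gon of circumradius 12 (perimeter = 2·12·12.000·sin(180°/12) = 74.54 mm); the r=8 cylinder at (15, 13) contributes a regular 12-gon of circumradius 8 (perimeter = 2·12·8.000·sin(180°/12) = 49.69 mm); Combining (union): the regions partially overlap (shared area 238.01 mm²), so the edge portions inside another operand are dropped and the merged outline is re-measured after clipping — boundary = 140.32 mm. So its perimeter = 140.32 mm. Layer 193 (z = 19.3): the cube is not intersected at this z (z outside [0, 19]); the cylinder at (13, 0) is absent (z outside [5.5, 11.5]); the r=12 cylinder at (-3, 16) contributes a regular 12-gon of circumradius 12 (perimeter = 2·12·12.000·sin(180°/12) = 74.54 mm); the r=8 cylinder at (15, 13) contributes a regular 12-gon of circumradius 8 (perimeter = 2·12·8.000·sin(180°/12) = 49.69 mm); Combining (union): the regions partially overlap (shared area 6.02 mm²), so the edge portions inside another operand are dropped and the merged outline is re-measured after clipping — boundary = 110.05 mm. So its perimeter = 110.05 mm. Layer 96 is larger (140.32 vs 110.05 mm).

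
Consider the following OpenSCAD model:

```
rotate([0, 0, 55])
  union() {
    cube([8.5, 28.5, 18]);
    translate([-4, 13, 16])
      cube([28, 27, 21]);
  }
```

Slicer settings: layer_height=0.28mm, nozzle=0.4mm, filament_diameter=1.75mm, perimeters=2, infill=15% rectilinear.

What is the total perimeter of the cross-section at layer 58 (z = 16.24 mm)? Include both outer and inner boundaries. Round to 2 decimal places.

136.00 mm

At z = 16.24 mm: the cube (footprint 8.5×28.5) is included at this height (perimeter 74.00 mm); the 28×27 cube at (-4, 13) contributes its full rectangle (perimeter 110.00 mm); Taking the union: the regions partially overlap (shared area 131.75 mm²), so the edge portions inside another operand are dropped and the merged outline is re-measured after clipping — boundary = 136.00 mm; (rotated 55° about Z; rotation is an isometry so areas/perimeters/island counts are preserved). Overall, the cross-section is a single solid region. Total boundary length (outer) = 136.00 mm.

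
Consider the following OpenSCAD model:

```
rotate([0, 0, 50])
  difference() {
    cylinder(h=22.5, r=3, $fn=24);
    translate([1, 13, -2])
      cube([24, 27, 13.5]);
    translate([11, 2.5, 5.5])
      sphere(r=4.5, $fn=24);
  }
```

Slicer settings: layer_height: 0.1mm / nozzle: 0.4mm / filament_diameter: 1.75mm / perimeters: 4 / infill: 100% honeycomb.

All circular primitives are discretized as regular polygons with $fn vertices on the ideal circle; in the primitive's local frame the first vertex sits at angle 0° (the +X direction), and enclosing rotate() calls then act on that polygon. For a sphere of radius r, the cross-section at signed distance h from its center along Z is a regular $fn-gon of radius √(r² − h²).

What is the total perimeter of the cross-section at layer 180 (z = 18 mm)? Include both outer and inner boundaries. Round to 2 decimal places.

18.80 mm

At z = 18 mm: the cylinder: section is a regular 24-gon, circumradius r=3 (perimeter = 2·24·3.000·sin(180°/24) = 18.80 mm); the cube at (1, 13) is absent (z outside [-2, 11.5]); the sphere at (11, 2.5) is absent (|z−center|=12.500 > r=4.5); Subtracting the remaining from the first: none of the subtracted shapes is present at this height, so the r=3 cylinder is unchanged — boundary = 18.80 mm; (whole slice rotated 50° about Z — lengths, areas and connectivity unchanged). Overall, the cross-section is a single solid region. Total boundary length (outer) = 18.80 mm.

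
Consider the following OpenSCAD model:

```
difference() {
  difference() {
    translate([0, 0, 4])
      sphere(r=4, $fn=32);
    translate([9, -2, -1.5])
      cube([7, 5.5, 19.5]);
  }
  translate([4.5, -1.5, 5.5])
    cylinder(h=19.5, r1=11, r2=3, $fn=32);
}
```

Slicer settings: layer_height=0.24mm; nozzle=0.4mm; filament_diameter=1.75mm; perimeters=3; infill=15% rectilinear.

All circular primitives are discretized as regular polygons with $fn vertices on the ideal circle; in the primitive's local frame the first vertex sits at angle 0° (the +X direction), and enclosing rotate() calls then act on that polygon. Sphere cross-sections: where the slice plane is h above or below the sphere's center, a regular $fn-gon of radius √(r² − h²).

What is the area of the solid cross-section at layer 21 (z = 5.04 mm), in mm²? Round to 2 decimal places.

At z = 5.04 mm: the r=4 sphere contributes a regular 32-gon of circumradius √(4²−1.04²) = 3.862 (area = (32/2)·3.862²·sin(360°/32) = 46.57 mm²); the 7×5.5 cube at (9, -2) contributes its full rectangle (area 38.50 mm²); Subtracting the remaining from the first: starting from the r=4 sphere (46.57 mm²), the 7×5.5 cube at (9, -2) misses the remaining region (no effect) — area = 46.57 mm²; the cone at (4.5, -1.5) is absent (z outside [5.5, 25]); After the difference (first − rest): none of the subtracted shapes is present at this height, so the result so far is unchanged — area = 46.57 mm². Overall, the cross-section is a single solid region. Net area = 46.57 mm².

46.57 mm²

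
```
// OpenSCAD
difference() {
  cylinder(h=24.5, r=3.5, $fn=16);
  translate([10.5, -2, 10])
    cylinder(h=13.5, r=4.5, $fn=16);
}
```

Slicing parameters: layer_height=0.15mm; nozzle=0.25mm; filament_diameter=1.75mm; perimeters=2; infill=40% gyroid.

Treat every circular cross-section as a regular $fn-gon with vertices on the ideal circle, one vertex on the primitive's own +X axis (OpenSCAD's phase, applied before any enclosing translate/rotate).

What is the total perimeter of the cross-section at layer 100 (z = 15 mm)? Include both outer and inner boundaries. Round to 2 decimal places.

21.85 mm

At z = 15 mm: the r=3.5 cylinder gives a regular 16-gon of circumradius 3.5 (constant along its height) (perimeter = 2·16·3.500·sin(180°/16) = 21.85 mm); the cylinder at (10.5, -2): section is a regular 16-gon, circumradius r=4.5 (perimeter = 2·16·4.500·sin(180°/16) = 28.09 mm); Taking the first minus the rest: starting from the r=3.5 cylinder, the r=4.5 cylinder at (10.5, -2) misses the remaining region (no effect) — boundary = 21.85 mm. Overall, the cross-section is a single solid region. Total boundary length (outer) = 21.85 mm.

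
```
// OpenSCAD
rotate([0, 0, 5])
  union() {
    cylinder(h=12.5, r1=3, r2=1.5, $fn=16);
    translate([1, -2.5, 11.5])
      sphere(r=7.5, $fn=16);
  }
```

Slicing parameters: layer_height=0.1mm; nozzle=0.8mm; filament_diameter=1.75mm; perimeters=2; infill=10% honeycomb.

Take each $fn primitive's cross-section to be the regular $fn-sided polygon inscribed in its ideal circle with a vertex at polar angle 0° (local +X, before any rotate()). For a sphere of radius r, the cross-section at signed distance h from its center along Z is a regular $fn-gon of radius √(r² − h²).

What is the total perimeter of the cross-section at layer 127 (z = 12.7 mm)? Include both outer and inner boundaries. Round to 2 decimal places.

46.22 mm

At z = 12.7 mm: the cone is not intersected at this z (z outside [0, 12.5]); the r=7.5 sphere at (1, -2.5) contributes a regular 16-gon of circumradius √(7.5²−1.2²) = 7.403 (perimeter = 2·16·7.403·sin(180°/16) = 46.22 mm); Taking the union: only the r=7.5 sphere at (1, -2.5) is present, so the union is just that shape — boundary = 46.22 mm; (whole slice rotated 5° about Z — lengths, areas and connectivity unchanged). Overall, the cross-section is a single solid region. Total boundary length (outer) = 46.22 mm.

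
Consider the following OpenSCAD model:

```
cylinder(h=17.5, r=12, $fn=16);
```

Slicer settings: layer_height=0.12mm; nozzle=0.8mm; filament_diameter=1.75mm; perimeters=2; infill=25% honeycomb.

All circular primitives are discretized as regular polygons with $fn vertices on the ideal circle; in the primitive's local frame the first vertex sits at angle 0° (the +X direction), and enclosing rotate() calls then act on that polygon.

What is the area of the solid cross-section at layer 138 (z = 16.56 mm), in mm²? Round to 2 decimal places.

440.85 mm²

At z = 16.56 mm: the cylinder: section is a regular 16-gon, circumradius r=12 (area = (16/2)·12.000²·sin(360°/16) = 440.85 mm²). Overall, the cross-section is a single solid region. Net area = 440.85 mm².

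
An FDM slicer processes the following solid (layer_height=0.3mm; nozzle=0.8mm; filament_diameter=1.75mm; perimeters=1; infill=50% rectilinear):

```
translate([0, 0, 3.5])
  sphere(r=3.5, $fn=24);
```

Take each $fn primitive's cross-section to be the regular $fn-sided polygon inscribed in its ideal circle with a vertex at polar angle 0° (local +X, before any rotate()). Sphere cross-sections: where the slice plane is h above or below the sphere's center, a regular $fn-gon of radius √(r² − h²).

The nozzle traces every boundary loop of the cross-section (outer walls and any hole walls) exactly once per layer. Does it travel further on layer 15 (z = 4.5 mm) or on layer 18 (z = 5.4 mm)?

layer 15 (z = 4.5 mm)

Layer 15 (z = 4.5): the r=3.5 sphere contributes a regular 24-gon of circumradius √(3.5²−1²) = 3.354 (perimeter = 2·24·3.354·sin(180°/24) = 21.01 mm). So its perimeter = 21.01 mm. Layer 18 (z = 5.4): the r=3.5 sphere slices to a regular 24-gon of circumradius 2.939 (√(r²−h²) with h=1.9 from center) (perimeter = 2·24·2.939·sin(180°/24) = 18.42 mm). So its perimeter = 18.42 mm. Layer 15 is larger (21.01 vs 18.42 mm).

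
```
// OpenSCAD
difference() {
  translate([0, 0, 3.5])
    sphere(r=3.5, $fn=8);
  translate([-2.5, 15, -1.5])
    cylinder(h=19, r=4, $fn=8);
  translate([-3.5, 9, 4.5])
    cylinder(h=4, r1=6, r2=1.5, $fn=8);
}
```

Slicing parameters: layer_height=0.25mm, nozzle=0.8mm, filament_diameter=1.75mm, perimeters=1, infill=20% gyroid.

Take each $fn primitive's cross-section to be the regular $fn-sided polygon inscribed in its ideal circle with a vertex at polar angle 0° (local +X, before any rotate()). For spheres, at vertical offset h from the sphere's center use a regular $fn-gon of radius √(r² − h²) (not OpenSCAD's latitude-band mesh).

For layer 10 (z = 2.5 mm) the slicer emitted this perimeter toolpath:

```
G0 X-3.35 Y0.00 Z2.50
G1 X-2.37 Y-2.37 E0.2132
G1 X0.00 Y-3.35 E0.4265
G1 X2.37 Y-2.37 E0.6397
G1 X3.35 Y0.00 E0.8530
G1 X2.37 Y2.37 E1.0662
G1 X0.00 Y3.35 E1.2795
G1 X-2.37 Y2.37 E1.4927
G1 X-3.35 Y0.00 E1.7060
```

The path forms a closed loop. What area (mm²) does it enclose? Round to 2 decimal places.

31.76 mm²

Apply the shoelace formula to the sequence of (X, Y) vertices; enclosed area = 31.76 mm².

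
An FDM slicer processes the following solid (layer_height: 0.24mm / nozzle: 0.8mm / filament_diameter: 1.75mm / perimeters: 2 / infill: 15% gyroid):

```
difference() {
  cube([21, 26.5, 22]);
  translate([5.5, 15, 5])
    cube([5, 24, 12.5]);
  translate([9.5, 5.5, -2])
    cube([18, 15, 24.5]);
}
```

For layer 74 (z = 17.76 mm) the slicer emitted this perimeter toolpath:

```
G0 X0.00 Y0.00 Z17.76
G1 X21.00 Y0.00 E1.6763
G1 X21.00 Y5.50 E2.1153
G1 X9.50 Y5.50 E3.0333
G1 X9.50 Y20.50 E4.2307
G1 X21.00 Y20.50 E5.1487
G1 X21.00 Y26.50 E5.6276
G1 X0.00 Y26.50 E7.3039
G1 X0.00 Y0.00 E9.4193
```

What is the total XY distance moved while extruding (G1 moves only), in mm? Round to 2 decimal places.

118.00 mm

Sum the Euclidean lengths of each G1 segment: total = 118.00 mm.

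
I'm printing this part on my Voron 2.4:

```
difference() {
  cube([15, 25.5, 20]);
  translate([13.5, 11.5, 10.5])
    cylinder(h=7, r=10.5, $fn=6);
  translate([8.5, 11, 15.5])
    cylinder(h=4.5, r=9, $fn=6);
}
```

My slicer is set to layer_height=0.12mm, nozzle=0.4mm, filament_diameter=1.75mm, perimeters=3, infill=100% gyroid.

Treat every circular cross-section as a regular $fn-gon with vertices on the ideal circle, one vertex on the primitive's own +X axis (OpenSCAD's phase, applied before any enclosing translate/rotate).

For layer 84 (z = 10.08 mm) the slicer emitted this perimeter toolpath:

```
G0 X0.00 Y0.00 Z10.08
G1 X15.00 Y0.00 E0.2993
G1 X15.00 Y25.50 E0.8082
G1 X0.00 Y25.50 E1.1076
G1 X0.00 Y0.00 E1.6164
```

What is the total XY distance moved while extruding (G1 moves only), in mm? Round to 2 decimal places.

81.00 mm

Sum the Euclidean lengths of each G1 segment: total = 81.00 mm.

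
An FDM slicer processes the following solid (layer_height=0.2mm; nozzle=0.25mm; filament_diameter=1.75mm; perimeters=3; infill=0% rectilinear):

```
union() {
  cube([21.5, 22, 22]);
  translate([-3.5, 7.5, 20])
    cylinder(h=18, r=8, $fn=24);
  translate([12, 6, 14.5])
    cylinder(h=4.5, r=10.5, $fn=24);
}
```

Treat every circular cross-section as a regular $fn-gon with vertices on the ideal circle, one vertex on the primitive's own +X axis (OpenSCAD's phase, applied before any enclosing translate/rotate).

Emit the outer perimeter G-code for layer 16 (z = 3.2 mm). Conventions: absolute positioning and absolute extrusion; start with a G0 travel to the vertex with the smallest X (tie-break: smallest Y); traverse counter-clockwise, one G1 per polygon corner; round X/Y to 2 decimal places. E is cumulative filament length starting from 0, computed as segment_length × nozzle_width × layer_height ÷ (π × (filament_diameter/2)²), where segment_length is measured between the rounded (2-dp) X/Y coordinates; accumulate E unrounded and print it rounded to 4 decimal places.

G0 X0.00 Y0.00 Z3.20
G1 X21.50 Y0.00 E0.4469
G1 X21.50 Y22.00 E0.9043
G1 X0.00 Y22.00 E1.3512
G1 X0.00 Y0.00 E1.8085

At z = 3.2 mm: the cube is present — its section is the full 21.5×22 rectangle; the cylinder at (-3.5, 7.5) is not intersected at this z (z outside [20, 38]); the cylinder at (12, 6) is not intersected at this z (z outside [14.5, 19]); Combining (union): only the 21.5×22 cube is present, so the union is just that shape — 1 connected region. The outline is a single polygon with 4 vertices. Extrusion per mm of travel: 0.25 × 0.2 / (π × 0.875²) = 0.020788. Accumulating E over each segment gives final E = 1.8085.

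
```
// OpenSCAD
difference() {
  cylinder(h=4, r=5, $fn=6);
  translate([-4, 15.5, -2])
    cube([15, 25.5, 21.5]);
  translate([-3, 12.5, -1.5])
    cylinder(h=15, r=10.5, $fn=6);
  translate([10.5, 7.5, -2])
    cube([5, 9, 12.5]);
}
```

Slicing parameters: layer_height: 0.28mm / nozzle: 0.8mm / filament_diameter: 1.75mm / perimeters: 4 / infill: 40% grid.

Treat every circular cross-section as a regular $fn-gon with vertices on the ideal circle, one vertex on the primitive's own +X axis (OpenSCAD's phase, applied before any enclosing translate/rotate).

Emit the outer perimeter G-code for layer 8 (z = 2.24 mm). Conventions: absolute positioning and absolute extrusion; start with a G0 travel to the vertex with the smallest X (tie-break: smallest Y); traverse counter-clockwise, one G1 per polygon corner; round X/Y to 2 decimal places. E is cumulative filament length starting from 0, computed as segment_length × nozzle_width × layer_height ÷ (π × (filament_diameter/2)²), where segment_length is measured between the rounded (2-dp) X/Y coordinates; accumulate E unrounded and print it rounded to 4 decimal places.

At z = 2.24 mm: the r=5 cylinder contributes a regular 6-gon of circumradius 5; the 15×25.5 cube at (-4, 15.5) contributes its full rectangle; the r=10.5 cylinder at (-3, 12.5) gives a regular 6-gon of circumradius 10.5 (constant along its height); the cube at (10.5, 7.5) (footprint 5×9) is included at this height; Taking the first minus the rest: starting from the r=5 cylinder, the 15×25.5 cube at (-4, 15.5) misses the remaining region (no effect); the r=10.5 cylinder at (-3, 12.5) partially overlaps it — only the 4.84 mm² overlap (of its 286.44 mm²) is removed, clipping the outline; the 5×9 cube at (10.5, 7.5) misses the remaining region (no effect) — 1 connected region. The outline is a single polygon with 7 vertices. Extrusion per mm of travel: 0.8 × 0.28 / (π × 0.875²) = 0.093128. Accumulating E over each segment gives final E = 2.7665.

G0 X-5.00 Y0.00 Z2.24
G1 X-2.50 Y-4.33 E0.4656
G1 X2.50 Y-4.33 E0.9313
G1 X5.00 Y0.00 E1.3969
G1 X2.64 Y4.08 E1.8359
G1 X2.25 Y3.41 E1.9081
G1 X-3.03 Y3.41 E2.3998
G1 X-5.00 Y0.00 E2.7665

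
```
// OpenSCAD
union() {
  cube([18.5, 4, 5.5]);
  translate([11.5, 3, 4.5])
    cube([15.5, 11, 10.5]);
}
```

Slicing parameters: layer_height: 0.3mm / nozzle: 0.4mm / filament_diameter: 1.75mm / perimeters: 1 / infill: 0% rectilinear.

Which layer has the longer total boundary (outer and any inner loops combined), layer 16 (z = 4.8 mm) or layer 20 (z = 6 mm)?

Layer 16 (z = 4.8): the cube is present — its section is the full 18.5×4 rectangle (perimeter 45.00 mm); the cube at (11.5, 3) is present — its section is the full 15.5×11 rectangle (perimeter 53.00 mm); Combining (union): the regions partially overlap (shared area 7.00 mm²), so the edge portions inside another operand are dropped and the merged outline is re-measured after clipping — boundary = 82.00 mm. So its perimeter = 82.00 mm. Layer 20 (z = 6): the cube does not reach this height (z outside [0, 5.5]); the cube at (11.5, 3) (footprint 15.5×11) is included at this height (perimeter 53.00 mm); Combining (union): only the 15.5×11 cube at (11.5, 3) is present, so the union is just that shape — boundary = 53.00 mm. So its perimeter = 53.00 mm. Layer 16 is larger (82.00 vs 53.00 mm).

layer 16 (z = 4.8 mm)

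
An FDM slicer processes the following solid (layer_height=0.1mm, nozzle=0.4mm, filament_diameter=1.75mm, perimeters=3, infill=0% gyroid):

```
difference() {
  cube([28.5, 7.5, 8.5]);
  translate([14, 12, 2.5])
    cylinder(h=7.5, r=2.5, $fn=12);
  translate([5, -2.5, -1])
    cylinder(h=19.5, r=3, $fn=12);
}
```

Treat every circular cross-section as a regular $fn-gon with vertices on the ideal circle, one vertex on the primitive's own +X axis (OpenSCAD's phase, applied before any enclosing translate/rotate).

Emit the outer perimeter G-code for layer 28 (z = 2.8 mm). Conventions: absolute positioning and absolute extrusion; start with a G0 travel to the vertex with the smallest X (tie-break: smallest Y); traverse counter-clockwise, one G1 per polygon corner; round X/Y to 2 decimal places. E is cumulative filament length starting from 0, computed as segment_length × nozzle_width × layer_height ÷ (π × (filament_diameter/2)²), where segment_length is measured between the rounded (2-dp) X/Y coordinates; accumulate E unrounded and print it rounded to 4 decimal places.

G0 X0.00 Y0.00 Z2.80
G1 X3.40 Y0.00 E0.0565
G1 X3.50 Y0.10 E0.0589
G1 X5.00 Y0.50 E0.0847
G1 X6.50 Y0.10 E0.1105
G1 X6.60 Y0.00 E0.1129
G1 X28.50 Y0.00 E0.4771
G1 X28.50 Y7.50 E0.6018
G1 X0.00 Y7.50 E1.0758
G1 X0.00 Y0.00 E1.2005

At z = 2.8 mm: the 28.5×7.5 cube contributes its full rectangle; the cylinder at (14, 12): section is a regular 12-gon, circumradius r=2.5; the r=3 cylinder at (5, -2.5) gives a regular 12-gon of circumradius 3 (constant along its height); Taking the first minus the rest: starting from the 28.5×7.5 cube, the r=2.5 cylinder at (14, 12) misses the remaining region (no effect); the r=3 cylinder at (5, -2.5) partially overlaps it — only the 0.91 mm² overlap (of its 27.00 mm²) is removed, clipping the outline — 1 connected region. The outline is a single polygon with 9 vertices. Extrusion per mm of travel: 0.4 × 0.1 / (π × 0.875²) = 0.016630. Accumulating E over each segment gives final E = 1.2005.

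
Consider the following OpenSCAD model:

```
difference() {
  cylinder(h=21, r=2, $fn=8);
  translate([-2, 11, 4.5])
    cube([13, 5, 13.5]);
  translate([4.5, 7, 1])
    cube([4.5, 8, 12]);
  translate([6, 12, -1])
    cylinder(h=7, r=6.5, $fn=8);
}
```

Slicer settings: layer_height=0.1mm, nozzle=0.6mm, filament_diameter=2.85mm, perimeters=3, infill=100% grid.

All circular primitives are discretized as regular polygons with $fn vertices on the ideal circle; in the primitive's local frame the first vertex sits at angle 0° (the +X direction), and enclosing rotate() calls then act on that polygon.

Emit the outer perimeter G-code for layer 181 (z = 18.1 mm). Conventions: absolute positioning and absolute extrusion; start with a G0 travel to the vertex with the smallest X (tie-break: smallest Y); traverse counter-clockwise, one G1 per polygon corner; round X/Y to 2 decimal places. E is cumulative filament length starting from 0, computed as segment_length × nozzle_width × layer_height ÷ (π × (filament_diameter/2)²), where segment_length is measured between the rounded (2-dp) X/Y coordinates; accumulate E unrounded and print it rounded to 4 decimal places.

G0 X-2.00 Y0.00 Z18.10
G1 X-1.41 Y-1.41 E0.0144
G1 X0.00 Y-2.00 E0.0288
G1 X1.41 Y-1.41 E0.0431
G1 X2.00 Y0.00 E0.0575
G1 X1.41 Y1.41 E0.0719
G1 X0.00 Y2.00 E0.0863
G1 X-1.41 Y1.41 E0.1006
G1 X-2.00 Y0.00 E0.1150

At z = 18.1 mm: the r=2 cylinder contributes a regular 8-gon of circumradius 2; the cube at (-2, 11) is absent (z outside [4.5, 18]); the cube at (4.5, 7) is absent (z outside [1, 13]); the cylinder at (6, 12) does not reach this height (z outside [-1, 6]); Taking the first minus the rest: none of the subtracted shapes is present at this height, so the r=2 cylinder is unchanged — 1 connected region. The outline is a single polygon with 8 vertices. Extrusion per mm of travel: 0.6 × 0.1 / (π × 1.425²) = 0.009405. Accumulating E over each segment gives final E = 0.1150.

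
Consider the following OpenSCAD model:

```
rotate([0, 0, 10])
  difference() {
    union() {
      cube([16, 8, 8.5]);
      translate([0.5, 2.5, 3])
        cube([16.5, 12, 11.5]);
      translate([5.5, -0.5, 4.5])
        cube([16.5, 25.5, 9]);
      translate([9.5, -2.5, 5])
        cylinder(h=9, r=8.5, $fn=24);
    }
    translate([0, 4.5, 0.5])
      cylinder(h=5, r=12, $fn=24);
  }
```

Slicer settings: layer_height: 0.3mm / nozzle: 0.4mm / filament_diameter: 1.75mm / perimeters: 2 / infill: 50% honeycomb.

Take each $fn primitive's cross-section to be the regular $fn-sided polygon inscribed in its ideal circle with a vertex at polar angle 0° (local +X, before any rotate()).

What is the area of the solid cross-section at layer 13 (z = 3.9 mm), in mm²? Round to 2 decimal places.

At z = 3.9 mm: the cube (footprint 16×8) is included at this height (area 128.00 mm²); the 16.5×12 cube at (0.5, 2.5) contributes its full rectangle (area 198.00 mm²); the cube at (5.5, -0.5) is absent (z outside [4.5, 13.5]); the cylinder at (9.5, -2.5) does not reach this height (z outside [5, 14]); Combining (union): the regions partially overlap — summed areas 326.00 mm² minus the doubly-counted overlap 85.25 mm² gives 240.75 mm² — area = 240.75 mm²; the r=12 cylinder at (0, 4.5) contributes a regular 24-gon of circumradius 12 (area = (24/2)·12.000²·sin(360°/24) = 447.24 mm²); Taking the first minus the rest: starting from that combined region (240.75 mm²), the r=12 cylinder at (0, 4.5) partially overlaps it — only the 152.41 mm² overlap (of its 447.24 mm²) is removed, clipping the outline — area = 88.34 mm²; (whole slice rotated 10° about Z — lengths, areas and connectivity unchanged). Overall, the cross-section is a single solid region. Net area = 88.34 mm².

88.34 mm²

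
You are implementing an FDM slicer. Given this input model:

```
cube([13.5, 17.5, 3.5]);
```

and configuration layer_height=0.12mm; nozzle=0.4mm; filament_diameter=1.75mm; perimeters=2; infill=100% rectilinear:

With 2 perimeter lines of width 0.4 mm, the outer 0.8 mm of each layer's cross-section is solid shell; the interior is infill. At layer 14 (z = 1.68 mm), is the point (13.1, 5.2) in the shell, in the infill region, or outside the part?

shell

At z = 1.68 mm: the cube is present — its section is the full 13.5×17.5 rectangle. Overall, the cross-section is a single solid region. The nearest boundary edge runs (13.50, 0.00)→(13.50, 17.50); distance from the point to it = 0.40 mm. The point is inside the cross-section, 0.40 mm from the nearest boundary — within the 0.8 mm shell band (2 × 0.4).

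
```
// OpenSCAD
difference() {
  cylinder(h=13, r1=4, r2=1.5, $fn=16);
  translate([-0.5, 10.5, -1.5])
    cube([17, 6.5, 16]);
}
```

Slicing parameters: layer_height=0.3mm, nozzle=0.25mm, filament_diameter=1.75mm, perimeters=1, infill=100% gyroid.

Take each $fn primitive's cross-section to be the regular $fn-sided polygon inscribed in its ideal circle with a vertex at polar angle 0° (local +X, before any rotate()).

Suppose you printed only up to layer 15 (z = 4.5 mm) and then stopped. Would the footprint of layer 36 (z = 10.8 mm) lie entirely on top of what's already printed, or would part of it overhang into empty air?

Compare the two slices. At z = 4.5: the cone (r1=4→r2=1.5) has section circumradius 3.135 here — a regular 16-gon (area = (16/2)·3.135²·sin(360°/16) = 30.08 mm²); the 17×6.5 cube at (-0.5, 10.5) contributes its full rectangle (area 110.50 mm²); Taking the first minus the rest: starting from the cone (30.08 mm²), the 17×6.5 cube at (-0.5, 10.5) misses the remaining region (no effect) — area = 30.08 mm². At z = 10.8: the cone (r1=4→r2=1.5) has section circumradius 1.923 here — a regular 16-gon (area = (16/2)·1.923²·sin(360°/16) = 11.32 mm²); the cube at (-0.5, 10.5) is present — its section is the full 17×6.5 rectangle (area 110.50 mm²); After the difference (first − rest): starting from the cone (11.32 mm²), the 17×6.5 cube at (-0.5, 10.5) misses the remaining region (no effect) — area = 11.32 mm². Checking containment: the cross-section at z = 10.8 is a subset of the cross-section at z = 4.5.

entirely on top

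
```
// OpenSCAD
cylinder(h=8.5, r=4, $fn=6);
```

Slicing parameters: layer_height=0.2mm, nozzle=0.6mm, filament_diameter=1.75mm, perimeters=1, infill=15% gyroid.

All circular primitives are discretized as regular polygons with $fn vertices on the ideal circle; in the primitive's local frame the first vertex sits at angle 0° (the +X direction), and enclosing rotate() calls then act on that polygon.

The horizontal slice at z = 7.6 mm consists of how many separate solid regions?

1

At z = 7.6 mm: the r=4 cylinder contributes a regular 6-gon of circumradius 4. The result has 1 disconnected region.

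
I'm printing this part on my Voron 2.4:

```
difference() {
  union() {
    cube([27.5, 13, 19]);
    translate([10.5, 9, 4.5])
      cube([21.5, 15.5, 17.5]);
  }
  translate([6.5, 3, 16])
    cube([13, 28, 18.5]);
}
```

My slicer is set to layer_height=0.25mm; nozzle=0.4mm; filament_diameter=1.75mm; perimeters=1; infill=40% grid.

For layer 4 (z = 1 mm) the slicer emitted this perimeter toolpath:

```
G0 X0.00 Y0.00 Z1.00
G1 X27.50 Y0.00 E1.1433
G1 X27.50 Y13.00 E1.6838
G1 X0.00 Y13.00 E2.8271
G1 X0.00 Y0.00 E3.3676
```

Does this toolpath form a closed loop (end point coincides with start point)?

Start point (G0): (0.00, 0.00). End point (last G1): the path returns to the start — closed.

yes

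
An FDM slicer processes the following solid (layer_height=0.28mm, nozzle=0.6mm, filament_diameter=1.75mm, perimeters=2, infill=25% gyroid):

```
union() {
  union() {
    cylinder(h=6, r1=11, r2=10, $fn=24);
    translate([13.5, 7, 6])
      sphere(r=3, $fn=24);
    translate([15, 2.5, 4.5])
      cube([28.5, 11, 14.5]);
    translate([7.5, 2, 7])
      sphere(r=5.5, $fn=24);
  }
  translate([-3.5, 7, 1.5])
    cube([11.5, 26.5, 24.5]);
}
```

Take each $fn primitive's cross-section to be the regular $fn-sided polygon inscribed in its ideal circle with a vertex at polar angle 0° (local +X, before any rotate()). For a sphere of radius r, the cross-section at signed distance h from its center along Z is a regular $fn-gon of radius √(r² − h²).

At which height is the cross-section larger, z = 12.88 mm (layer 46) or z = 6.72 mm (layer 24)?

Layer 46 (z = 12.88): the cone does not reach this height (z outside [0, 6]); the sphere at (13.5, 7) is absent (|z−center|=6.880 > r=3); the 28.5×11 cube at (15, 2.5) contributes its full rectangle (area 313.50 mm²); the sphere at (7.5, 2) is not intersected at this z (|z−center|=5.880 > r=5.5); Taking the union: only the 28.5×11 cube at (15, 2.5) is present, so the union is just that shape — area = 313.50 mm²; the cube at (-3.5, 7) is present — its section is the full 11.5×26.5 rectangle (area 304.75 mm²); Merging all regions: the 2 present regions are separate (no shared area or edge), so areas and boundary lengths simply add and each stays a separate island — area = 618.25 mm². So its area = 618.25 mm². Layer 24 (z = 6.72): the cone is absent (z outside [0, 6]); the r=3 sphere at (13.5, 7) contributes a regular 24-gon of circumradius √(3²−0.72²) = 2.912 (area = (24/2)·2.912²·sin(360°/24) = 26.34 mm²); the cube at (15, 2.5) is present — its section is the full 28.5×11 rectangle (area 313.50 mm²); the r=5.5 sphere at (7.5, 2) slices to a regular 24-gon of circumradius 5.493 (√(r²−h²) with h=0.28 from center) (area = (24/2)·5.493²·sin(360°/24) = 93.71 mm²); Taking the union: the regions partially overlap — summed areas 433.55 mm² minus the doubly-counted overlap 5.92 mm² gives 427.63 mm² — area = 427.63 mm²; the cube at (-3.5, 7) (footprint 11.5×26.5) is included at this height (area 304.75 mm²); Taking the union: the regions partially overlap — summed areas 732.38 mm² minus the doubly-counted overlap 0.91 mm² gives 731.47 mm² — area = 731.47 mm². So its area = 731.47 mm². Layer 24 is larger (731.47 vs 618.25 mm²).

layer 24 (z = 6.72 mm)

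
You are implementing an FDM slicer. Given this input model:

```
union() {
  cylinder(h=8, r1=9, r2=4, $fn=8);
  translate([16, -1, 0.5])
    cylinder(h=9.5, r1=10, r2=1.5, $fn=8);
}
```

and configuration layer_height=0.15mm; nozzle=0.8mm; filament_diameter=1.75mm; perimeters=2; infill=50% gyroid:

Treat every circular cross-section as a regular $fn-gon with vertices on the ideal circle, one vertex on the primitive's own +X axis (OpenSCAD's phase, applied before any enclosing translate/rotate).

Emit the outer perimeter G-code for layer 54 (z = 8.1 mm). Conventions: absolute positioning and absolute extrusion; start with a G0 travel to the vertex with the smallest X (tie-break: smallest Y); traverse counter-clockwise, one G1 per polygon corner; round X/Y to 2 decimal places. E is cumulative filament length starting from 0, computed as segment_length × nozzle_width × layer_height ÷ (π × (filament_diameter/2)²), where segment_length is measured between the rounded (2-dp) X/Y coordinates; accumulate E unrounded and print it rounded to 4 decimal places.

G0 X12.80 Y-1.00 Z8.10
G1 X13.74 Y-3.26 E0.1221
G1 X16.00 Y-4.20 E0.2442
G1 X18.26 Y-3.26 E0.3663
G1 X19.20 Y-1.00 E0.4885
G1 X18.26 Y1.26 E0.6106
G1 X16.00 Y2.20 E0.7327
G1 X13.74 Y1.26 E0.8548
G1 X12.80 Y-1.00 E0.9769

At z = 8.1 mm: the cone does not reach this height (z outside [0, 8]); the cone at (16, -1) (r1=10→r2=1.5) has section circumradius 3.200 here — a regular 8-gon; Taking the union: only the cone at (16, -1) is present, so the union is just that shape — 1 connected region. The outline is a single polygon with 8 vertices. Extrusion per mm of travel: 0.8 × 0.15 / (π × 0.875²) = 0.049890. Accumulating E over each segment gives final E = 0.9769.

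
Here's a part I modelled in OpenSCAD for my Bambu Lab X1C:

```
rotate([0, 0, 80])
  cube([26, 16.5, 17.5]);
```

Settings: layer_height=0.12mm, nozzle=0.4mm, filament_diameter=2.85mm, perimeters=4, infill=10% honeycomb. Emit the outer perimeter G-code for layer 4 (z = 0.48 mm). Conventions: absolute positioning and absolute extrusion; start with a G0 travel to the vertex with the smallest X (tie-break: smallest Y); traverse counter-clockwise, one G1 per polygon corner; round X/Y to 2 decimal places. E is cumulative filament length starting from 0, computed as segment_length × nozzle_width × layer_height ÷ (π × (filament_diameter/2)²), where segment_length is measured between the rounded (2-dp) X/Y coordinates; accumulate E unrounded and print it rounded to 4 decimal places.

G0 X-16.25 Y2.87 Z0.48
G1 X0.00 Y0.00 E0.1242
G1 X4.51 Y25.61 E0.3198
G1 X-11.73 Y28.47 E0.4439
G1 X-16.25 Y2.87 E0.6395

At z = 0.48 mm: the 26×16.5 cube contributes its full rectangle; (rotated 80° about Z; rotation is an isometry so areas/perimeters/island counts are preserved). The outline is a single polygon with 4 vertices. Extrusion per mm of travel: 0.4 × 0.12 / (π × 1.425²) = 0.007524. Accumulating E over each segment gives final E = 0.6395.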